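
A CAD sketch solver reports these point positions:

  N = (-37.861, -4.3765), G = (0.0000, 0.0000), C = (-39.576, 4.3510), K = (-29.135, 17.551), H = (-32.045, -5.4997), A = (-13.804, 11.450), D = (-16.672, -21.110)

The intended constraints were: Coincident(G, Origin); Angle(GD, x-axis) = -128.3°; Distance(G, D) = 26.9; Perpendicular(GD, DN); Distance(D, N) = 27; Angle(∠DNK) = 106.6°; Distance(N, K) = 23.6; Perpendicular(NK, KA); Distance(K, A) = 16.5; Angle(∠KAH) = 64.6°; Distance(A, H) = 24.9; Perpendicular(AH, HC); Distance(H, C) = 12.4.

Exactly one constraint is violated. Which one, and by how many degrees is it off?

Perpendicular(AH, HC) — off by 5.50°.

G = (0.00, 0.00) ✓; GD at -128.3° ✓; |GD| = 26.90 ✓; ∠(GD, DN) = 90.00° ✓; |DN| = 27.00 ✓; ∠DNK = 106.6° ✓; |NK| = 23.60 ✓; ∠(NK, KA) = 90.00° ✓; |KA| = 16.50 ✓; ∠KAH = 64.60° ✓; |AH| = 24.90 ✓; ∠(AH, HC) = 95.50° ✗; |HC| = 12.40 ✓.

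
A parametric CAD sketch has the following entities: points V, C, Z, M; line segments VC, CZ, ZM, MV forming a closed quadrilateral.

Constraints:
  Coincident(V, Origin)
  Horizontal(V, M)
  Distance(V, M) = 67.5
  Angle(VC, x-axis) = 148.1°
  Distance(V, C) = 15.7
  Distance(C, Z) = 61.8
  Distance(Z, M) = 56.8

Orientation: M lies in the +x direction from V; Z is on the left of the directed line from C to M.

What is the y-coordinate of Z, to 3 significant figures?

46.7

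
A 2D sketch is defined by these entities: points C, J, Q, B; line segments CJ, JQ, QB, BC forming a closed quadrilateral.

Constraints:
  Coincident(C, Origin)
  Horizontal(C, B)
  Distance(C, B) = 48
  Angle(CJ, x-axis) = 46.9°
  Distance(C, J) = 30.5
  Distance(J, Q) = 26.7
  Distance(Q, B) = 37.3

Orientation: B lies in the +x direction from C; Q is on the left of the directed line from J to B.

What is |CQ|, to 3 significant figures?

56.8

Checks: |JQ| = 26.70 ✓; |QB| = 37.30 ✓.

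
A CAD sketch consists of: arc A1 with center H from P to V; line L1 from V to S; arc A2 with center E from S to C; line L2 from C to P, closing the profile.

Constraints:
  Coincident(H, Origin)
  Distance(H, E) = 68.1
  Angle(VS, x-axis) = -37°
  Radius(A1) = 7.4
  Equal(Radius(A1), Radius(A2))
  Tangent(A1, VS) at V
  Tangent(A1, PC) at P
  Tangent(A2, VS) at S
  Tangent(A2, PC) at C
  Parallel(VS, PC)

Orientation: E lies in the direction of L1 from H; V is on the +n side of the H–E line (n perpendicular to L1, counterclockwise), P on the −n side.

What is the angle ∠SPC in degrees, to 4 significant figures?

12.26°

The slot axis is L1's direction at -37.0°, so u = (cos -37.0°, sin -37.0°) = (0.7986, -0.6018) and n = (−sin -37.0°, cos -37.0°) = (0.6018, 0.7986). H is at the origin and E lies 68.1 along u from H, so E = 68.1·u = (54.39, -40.98). Tangency of A1 to both parallel lines with radius 7.4 puts V and P at H ± 7.4·n: V = (4.453, 5.910), P = (-4.453, -5.910). Equal radii place S and C the same way about E: S = E + 7.4·n = (58.84, -35.07), C = E − 7.4·n = (49.93, -46.89). Then cos ∠SPC = PS·PC / (|PS||PC|), giving 12.26°.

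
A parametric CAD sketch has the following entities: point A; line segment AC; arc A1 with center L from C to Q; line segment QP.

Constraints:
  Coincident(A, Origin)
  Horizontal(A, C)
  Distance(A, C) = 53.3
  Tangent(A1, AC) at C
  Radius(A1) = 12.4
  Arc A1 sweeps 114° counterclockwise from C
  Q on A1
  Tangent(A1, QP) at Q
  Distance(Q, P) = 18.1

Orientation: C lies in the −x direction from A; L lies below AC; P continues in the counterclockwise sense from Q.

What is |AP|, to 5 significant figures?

66.588

A is at the origin; AC is horizontal with |AC| = 53.3 and C on the −x side, so C = (-53.300, 0.0000). The tangent condition forces LC to be normal to AC, so L = C + (0, -12.4) = (-53.300, -12.400). On A1, C sits at bearing 90° from L; a 114° counterclockwise sweep puts Q at bearing 204°, so Q = L + 12.4·(cos 204°, sin 204°) = (-64.628, -17.444). The tangent condition forces LQ to be normal to QP, so QP runs along (−sin 204°, cos 204°); with |QP| = 18.1, P = (-57.266, -33.979). Then |AP| = |P − A| = 66.588.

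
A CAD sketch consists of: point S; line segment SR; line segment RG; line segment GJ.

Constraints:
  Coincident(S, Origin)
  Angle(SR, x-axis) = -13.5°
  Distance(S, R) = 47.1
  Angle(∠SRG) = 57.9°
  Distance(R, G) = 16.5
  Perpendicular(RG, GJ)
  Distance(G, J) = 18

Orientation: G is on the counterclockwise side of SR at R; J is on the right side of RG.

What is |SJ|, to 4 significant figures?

58.52

∠SRG = 57.9°, so RG runs at -13.5° + (180° − 57.9°) = 108.6° from the x-axis; with |RG| = 16.5, G = R + 16.5·(cos 108.6°, sin 108.6°) = (40.54, 4.643). The perpendicularity gives GJ at right angles to RG; with |GJ| = 18.0 on the right of RG, J = G + 18.0·(0.9478, 0.3190) = (57.60, 10.38). Then |SJ| = |J − S| = 58.52.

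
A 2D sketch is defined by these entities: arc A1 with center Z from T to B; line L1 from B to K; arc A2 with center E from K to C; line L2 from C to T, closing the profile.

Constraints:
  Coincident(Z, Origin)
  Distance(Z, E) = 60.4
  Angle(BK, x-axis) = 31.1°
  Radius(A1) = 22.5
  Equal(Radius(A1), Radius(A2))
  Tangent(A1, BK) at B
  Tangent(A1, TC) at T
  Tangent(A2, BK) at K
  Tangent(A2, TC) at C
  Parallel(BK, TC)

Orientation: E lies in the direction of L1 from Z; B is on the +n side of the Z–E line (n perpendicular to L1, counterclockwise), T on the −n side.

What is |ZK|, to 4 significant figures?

64.45

Tangency of A1 to both parallel lines with radius 22.5 puts B and T at Z ± 22.5·n: B = (-11.62, 19.27), T = (11.62, -19.27). Equal radii place K and C the same way about E: K = E + 22.5·n = (40.10, 50.46), C = E − 22.5·n = (63.34, 11.93). Then |ZK| = |K − Z| = 64.45.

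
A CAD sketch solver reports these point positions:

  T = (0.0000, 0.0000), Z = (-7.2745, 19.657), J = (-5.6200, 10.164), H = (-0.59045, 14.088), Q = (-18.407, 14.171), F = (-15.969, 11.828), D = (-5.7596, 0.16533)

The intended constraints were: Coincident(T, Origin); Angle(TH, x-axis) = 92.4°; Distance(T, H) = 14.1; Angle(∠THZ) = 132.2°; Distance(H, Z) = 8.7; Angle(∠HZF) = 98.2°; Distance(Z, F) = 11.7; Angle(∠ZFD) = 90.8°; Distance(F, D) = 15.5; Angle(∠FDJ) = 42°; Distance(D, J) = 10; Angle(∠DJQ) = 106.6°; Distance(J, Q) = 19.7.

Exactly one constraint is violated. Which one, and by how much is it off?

Distance(J, Q) = 19.7 — off by 6.30.

T = (0.00, 0.00) ✓; TH at 92.40° ✓; |TH| = 14.10 ✓; ∠THZ = 132.2° ✓; |HZ| = 8.700 ✓; ∠HZF = 98.20° ✓; |ZF| = 11.70 ✓; ∠ZFD = 90.80° ✓; |FD| = 15.50 ✓; ∠FDJ = 42.00° ✓; |DJ| = 10.00 ✓; ∠DJQ = 106.6° ✓; |JQ| = 13.40 ✗.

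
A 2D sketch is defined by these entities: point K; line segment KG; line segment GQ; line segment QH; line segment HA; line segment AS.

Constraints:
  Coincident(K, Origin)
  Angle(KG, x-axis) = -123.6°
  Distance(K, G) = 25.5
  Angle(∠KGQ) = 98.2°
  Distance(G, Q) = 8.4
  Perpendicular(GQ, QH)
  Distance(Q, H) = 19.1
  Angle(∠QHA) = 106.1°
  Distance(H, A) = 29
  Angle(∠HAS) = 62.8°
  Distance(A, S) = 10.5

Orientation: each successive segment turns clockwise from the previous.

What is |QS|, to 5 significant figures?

30.843

K is at the origin; KG runs at -123.6° with length 25.5, so G = (-14.111, -21.239). ∠KGQ = 98.2° gives GQ at 154.60° from the x-axis; with |GQ| = 8.4, Q = (-21.700, -17.636). GQ is perpendicular to QH, so QH runs at 64.600°; with |QH| = 19.1, H = (-13.507, -0.38273). ∠QHA = 106.1° gives HA at -9.3000° from the x-axis; with |HA| = 29.0, A = (15.112, -5.0692). ∠HAS = 62.8° gives AS at -126.50° from the x-axis; with |AS| = 10.5, S = (8.8663, -13.510). Then |QS| = |S − Q| = 30.843.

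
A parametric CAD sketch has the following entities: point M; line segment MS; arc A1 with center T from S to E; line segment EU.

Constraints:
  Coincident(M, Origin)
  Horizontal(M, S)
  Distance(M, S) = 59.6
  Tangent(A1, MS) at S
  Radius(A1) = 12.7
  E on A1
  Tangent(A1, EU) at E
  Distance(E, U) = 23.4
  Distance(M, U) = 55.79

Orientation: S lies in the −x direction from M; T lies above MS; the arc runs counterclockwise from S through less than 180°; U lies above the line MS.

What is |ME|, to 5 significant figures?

48.292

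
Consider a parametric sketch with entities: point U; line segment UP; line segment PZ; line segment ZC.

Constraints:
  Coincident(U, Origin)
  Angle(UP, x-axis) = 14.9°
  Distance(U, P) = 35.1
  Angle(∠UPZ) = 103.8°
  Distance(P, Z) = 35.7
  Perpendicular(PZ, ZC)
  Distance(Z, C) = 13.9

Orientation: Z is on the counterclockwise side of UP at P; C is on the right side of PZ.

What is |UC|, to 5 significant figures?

65.155

∠UPZ = 103.8°, so PZ runs at 14.9° + (180° − 103.8°) = 91.100° from the x-axis; with |PZ| = 35.7, Z = P + 35.7·(cos 91.100°, sin 91.100°) = (33.234, 44.719). The perpendicularity gives ZC at right angles to PZ; with |ZC| = 13.9 on the right of PZ, C = Z + 13.9·(0.99982, 0.019197) = (47.132, 44.986). Then |UC| = |C − U| = 65.155.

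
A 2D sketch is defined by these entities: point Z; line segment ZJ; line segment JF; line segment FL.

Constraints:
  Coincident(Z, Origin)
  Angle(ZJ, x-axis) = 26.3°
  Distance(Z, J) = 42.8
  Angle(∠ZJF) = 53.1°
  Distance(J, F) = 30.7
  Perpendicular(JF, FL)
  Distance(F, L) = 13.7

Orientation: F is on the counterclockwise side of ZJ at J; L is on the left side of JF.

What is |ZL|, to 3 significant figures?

21.1

∠ZJF = 53.1°, so JF runs at 26.3° + (180° − 53.1°) = 153° from the x-axis; with |JF| = 30.7, F = J + 30.7·(cos 153°, sin 153°) = (11.0, 32.8). JF ⟂ FL; with |FL| = 13.7 on the left of JF, L = F + 13.7·(-0.451, -0.893) = (4.79, 20.6). Then |ZL| = |L − Z| = 21.1.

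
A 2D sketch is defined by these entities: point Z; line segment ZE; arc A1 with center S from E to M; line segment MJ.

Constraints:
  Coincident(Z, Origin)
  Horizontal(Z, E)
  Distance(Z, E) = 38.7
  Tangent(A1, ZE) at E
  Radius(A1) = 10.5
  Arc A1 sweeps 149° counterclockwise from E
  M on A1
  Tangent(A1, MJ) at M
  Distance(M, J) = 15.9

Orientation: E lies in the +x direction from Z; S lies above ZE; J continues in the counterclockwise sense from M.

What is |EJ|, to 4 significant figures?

28.88

Z is at the origin; Z and E share the same y with |ZE| = 38.7 and E on the +x side, so E = (38.70, 0.000). Since A1 is tangent to ZE there, SE ⟂ ZE, so S = E + (0, 10.5) = (38.70, 10.50). On A1, E sits at bearing -90° from S; a 149° counterclockwise sweep puts M at bearing 59°, so M = S + 10.5·(cos 59°, sin 59°) = (44.11, 19.50). The tangent condition forces SM to be normal to MJ, so MJ runs along (−sin 59°, cos 59°); with |MJ| = 15.9, J = (30.48, 27.69). Then |EJ| = |J − E| = 28.88.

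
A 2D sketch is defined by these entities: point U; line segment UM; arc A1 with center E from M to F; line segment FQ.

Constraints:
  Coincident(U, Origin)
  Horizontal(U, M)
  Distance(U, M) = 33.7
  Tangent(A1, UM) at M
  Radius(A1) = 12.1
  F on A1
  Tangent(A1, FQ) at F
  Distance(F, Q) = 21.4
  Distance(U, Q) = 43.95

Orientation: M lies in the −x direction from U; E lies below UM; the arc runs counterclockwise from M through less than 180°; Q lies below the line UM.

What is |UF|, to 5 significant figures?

46.835

Checks: |EF| = 12.10 ✓; ∠(EF, FQ) = 90.00° ✓; |FQ| = 21.40 ✓; |UQ| = 43.95 ✓.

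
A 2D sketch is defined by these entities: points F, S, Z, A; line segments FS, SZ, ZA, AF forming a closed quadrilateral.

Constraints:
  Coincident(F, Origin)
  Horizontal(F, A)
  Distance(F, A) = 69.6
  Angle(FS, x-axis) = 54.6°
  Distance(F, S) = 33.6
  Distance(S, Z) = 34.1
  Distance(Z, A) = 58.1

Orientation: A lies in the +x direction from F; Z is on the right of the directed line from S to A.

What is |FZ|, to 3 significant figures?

13.2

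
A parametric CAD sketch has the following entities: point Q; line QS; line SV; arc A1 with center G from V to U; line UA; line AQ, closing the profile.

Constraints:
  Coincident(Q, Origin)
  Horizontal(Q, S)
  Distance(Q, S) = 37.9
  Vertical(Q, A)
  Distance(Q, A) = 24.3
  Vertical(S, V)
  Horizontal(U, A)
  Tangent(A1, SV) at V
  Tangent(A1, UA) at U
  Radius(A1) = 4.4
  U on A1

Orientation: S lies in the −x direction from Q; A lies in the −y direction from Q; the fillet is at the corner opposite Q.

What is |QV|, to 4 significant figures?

42.81

The virtual corner opposite Q is at (-37.90, -24.30). A1 meets SV tangentially, so GV is at right angles to SV and since A1 is tangent to UA there, GU ⟂ UA, with radius 4.4, so the center G sits 4.4 in from both sides at G = (-33.50, -19.90). That places the tangent points at V = (-37.90, -19.90) on SV and U = (-33.50, -24.30) on UA. Then |QV| = |V − Q| = 42.81.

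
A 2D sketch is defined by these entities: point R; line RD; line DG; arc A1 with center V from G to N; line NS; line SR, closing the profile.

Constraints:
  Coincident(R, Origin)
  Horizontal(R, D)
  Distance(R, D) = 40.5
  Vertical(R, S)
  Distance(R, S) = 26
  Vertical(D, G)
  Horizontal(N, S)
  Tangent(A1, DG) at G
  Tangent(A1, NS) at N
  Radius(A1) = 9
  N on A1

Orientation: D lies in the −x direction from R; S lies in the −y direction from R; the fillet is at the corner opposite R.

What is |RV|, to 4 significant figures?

35.79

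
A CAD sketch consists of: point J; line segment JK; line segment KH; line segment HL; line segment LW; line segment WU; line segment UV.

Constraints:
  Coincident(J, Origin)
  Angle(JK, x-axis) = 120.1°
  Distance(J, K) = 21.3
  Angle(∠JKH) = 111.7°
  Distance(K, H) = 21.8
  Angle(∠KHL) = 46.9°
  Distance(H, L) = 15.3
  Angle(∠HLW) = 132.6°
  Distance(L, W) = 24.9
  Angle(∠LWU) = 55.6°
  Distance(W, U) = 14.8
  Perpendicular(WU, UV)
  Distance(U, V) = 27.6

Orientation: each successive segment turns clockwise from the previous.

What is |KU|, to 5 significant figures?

5.2214

J is at the origin; JK runs at 120.1° with length 21.3, so K = (-10.682, 18.428). ∠JKH = 111.7° gives KH at 51.800° from the x-axis; with |KH| = 21.8, H = (2.7991, 35.559). ∠KHL = 46.9° gives HL at -81.300° from the x-axis; with |HL| = 15.3, L = (5.1134, 20.435). ∠HLW = 132.6° gives LW at -128.70° from the x-axis; with |LW| = 24.9, W = (-10.455, 1.0027). ∠LWU = 55.6° gives WU at 106.90° from the x-axis; with |WU| = 14.8, U = (-14.758, 15.164). Then |KU| = |U − K| = 5.2214.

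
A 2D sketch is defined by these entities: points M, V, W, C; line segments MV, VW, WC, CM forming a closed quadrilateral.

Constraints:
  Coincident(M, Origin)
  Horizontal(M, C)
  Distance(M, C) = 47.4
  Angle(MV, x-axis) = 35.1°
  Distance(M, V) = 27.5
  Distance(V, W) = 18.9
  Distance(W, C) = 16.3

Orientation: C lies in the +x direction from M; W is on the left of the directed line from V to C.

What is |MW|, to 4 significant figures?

44.07

M is at the origin; M and C share the same y with |MC| = 47.4 and C in +x, so C = (47.4, 0). MV runs at 35.1° with |MV| = 27.5, so V = (22.50, 15.81). W is determined by |VW| = 18.9 and |WC| = 16.3 together: it lies at the intersection of circle(V, 18.9) and circle(C, 16.3). With |VC| = 29.50, the foot of the radical line on VC is 16.30 from V and the perpendicular offset is √(18.9² − 16.30²) = 9.567. Taking the left-of-VC solution: W = (41.39, 15.15).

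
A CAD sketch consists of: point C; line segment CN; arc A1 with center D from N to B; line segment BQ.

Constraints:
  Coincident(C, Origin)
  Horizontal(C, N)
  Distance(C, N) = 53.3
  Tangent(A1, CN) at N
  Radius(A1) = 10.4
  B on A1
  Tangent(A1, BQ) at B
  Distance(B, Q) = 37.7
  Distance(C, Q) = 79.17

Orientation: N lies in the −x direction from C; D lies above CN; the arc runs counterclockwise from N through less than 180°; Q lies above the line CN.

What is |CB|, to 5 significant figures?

46.864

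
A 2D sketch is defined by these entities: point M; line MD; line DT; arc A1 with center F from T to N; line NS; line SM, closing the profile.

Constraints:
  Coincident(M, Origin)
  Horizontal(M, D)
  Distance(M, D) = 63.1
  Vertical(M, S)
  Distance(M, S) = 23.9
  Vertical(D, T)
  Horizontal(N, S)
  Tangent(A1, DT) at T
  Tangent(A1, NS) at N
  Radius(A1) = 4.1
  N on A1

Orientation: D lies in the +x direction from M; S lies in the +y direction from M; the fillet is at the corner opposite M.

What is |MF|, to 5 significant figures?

62.234

M and S share the same x with |MS| = 23.9 and S on the +y side, so S = (0.0000, 23.900). The virtual corner opposite M is at (63.100, 23.900). A1 meets DT tangentially, so FT is at right angles to DT and the tangent condition forces FN to be normal to NS, with radius 4.1, so the center F sits 4.1 in from both sides at F = (59.000, 19.800). Then |MF| = |F − M| = 62.234.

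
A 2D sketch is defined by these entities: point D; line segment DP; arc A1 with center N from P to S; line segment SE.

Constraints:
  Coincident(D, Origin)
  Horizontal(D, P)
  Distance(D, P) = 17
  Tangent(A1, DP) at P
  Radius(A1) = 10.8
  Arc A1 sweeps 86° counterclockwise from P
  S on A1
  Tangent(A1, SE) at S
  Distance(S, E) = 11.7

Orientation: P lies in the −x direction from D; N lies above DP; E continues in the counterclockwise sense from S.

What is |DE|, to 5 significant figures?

22.382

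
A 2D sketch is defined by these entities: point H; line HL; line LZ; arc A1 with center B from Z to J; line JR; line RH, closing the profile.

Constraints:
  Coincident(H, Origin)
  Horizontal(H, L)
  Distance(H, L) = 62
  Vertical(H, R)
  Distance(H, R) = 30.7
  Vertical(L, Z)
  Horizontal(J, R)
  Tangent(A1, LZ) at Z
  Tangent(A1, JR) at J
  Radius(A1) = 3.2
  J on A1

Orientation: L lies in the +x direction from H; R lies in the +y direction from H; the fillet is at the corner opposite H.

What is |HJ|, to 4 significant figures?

66.33

H is at the origin; HL is horizontal with |HL| = 62.0 and L on the +x side, so L = (62.00, 0.000). HR is vertical with |HR| = 30.7 and R on the +y side, so R = (0.000, 30.70). The virtual corner opposite H is at (62.00, 30.70). A1 meets LZ tangentially, so BZ is at right angles to LZ and tangency of A1 to JR means the radius BJ is perpendicular to JR, with radius 3.2, so the center B sits 3.2 in from both sides at B = (58.80, 27.50). That places the tangent points at Z = (62.00, 27.50) on LZ and J = (58.80, 30.70) on JR. Then |HJ| = |J − H| = 66.33.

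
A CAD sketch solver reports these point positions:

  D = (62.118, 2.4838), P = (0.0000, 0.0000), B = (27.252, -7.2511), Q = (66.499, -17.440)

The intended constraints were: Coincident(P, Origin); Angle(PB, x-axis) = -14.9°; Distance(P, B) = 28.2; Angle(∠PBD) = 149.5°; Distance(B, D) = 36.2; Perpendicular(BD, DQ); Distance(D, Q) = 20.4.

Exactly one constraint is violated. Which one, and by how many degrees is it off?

Perpendicular(BD, DQ) — off by 3.20°.

P = (0.00, 0.00) ✓; PB at -14.90° ✓; |PB| = 28.20 ✓; ∠PBD = 149.5° ✓; |BD| = 36.20 ✓; ∠(BD, DQ) = 93.20° ✗; |DQ| = 20.40 ✓.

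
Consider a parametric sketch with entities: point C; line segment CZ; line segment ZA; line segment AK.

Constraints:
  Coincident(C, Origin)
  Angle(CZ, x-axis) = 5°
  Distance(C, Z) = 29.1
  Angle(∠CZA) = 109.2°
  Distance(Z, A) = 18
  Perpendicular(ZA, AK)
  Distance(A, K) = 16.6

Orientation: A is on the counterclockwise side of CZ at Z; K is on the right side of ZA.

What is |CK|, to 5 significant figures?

51.993

∠CZA = 109.2°, so ZA runs at 5.0° + (180° − 109.2°) = 75.800° from the x-axis; with |ZA| = 18.0, A = Z + 18.0·(cos 75.800°, sin 75.800°) = (33.405, 19.986). ZA is perpendicular to AK; with |AK| = 16.6 on the right of ZA, K = A + 16.6·(0.96945, -0.24531) = (49.498, 15.914). Then |CK| = |K − C| = 51.993.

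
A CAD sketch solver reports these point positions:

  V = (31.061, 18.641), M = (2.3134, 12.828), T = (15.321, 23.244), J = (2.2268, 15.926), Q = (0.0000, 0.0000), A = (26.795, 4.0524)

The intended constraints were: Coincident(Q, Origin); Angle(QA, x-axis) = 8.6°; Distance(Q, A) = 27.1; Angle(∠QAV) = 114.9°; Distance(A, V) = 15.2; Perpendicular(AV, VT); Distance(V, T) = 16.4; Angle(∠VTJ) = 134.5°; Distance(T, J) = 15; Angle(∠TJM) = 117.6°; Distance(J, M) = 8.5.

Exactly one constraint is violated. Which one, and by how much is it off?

Distance(J, M) = 8.5 — off by 5.40.

Q = (0.00, 0.00) ✓; QA at 8.600° ✓; |QA| = 27.10 ✓; ∠QAV = 114.9° ✓; |AV| = 15.20 ✓; ∠(AV, VT) = 90.00° ✓; |VT| = 16.40 ✓; ∠VTJ = 134.5° ✓; |TJ| = 15.00 ✓; ∠TJM = 117.6° ✓; |JM| = 3.099 ✗.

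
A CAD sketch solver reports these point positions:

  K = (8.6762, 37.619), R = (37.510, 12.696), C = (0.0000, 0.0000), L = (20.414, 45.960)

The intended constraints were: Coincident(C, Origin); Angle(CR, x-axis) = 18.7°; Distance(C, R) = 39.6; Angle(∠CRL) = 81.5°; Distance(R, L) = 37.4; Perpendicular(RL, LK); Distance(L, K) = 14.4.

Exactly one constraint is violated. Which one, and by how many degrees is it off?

Perpendicular(RL, LK) — off by 8.20°.

C = (0.00, 0.00) ✓; CR at 18.70° ✓; |CR| = 39.60 ✓; ∠CRL = 81.50° ✓; |RL| = 37.40 ✓; ∠(RL, LK) = 98.20° ✗; |LK| = 14.40 ✓.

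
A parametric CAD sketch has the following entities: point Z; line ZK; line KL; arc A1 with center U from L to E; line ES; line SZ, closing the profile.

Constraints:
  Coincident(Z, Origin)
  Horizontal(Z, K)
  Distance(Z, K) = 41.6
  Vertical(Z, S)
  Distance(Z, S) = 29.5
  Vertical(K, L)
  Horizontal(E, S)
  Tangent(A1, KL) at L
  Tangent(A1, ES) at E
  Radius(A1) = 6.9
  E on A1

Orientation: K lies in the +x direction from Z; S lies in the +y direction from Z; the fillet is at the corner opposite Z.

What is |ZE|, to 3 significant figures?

45.5

Z is at the origin; ZK is horizontal with |ZK| = 41.6 and K on the +x side, so K = (41.6, 0.00). ZS is vertical with |ZS| = 29.5 and S on the +y side, so S = (0.00, 29.5). The virtual corner opposite Z is at (41.6, 29.5). Tangency of A1 to KL means the radius UL is perpendicular to KL and the tangent condition forces UE to be normal to ES, with radius 6.9, so the center U sits 6.9 in from both sides at U = (34.7, 22.6). That places the tangent points at L = (41.6, 22.6) on KL and E = (34.7, 29.5) on ES. Then |ZE| = |E − Z| = 45.5.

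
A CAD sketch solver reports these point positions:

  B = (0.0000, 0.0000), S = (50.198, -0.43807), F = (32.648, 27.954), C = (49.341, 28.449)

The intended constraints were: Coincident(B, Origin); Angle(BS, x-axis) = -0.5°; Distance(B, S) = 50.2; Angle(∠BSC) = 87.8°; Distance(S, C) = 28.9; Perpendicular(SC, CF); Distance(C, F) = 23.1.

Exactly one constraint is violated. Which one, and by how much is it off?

Distance(C, F) = 23.1 — off by 6.40.

B = (0.00, 0.00) ✓; BS at -0.5000° ✓; |BS| = 50.20 ✓; ∠BSC = 87.80° ✓; |SC| = 28.90 ✓; ∠(SC, CF) = 90.00° ✓; |CF| = 16.70 ✗.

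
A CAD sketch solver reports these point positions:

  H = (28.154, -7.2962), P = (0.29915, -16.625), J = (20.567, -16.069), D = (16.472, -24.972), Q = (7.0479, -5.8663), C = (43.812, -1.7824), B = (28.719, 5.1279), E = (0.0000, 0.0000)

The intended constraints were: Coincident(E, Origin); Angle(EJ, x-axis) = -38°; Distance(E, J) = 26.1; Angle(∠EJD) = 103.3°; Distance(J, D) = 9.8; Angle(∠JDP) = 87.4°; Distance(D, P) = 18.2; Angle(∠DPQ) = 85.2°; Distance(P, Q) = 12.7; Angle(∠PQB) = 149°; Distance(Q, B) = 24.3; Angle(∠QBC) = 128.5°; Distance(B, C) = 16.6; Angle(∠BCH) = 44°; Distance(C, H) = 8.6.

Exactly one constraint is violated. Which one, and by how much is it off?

Distance(C, H) = 8.6 — off by 8.00.

E = (0.00, 0.00) ✓; EJ at -38.00° ✓; |EJ| = 26.10 ✓; ∠EJD = 103.3° ✓; |JD| = 9.800 ✓; ∠JDP = 87.40° ✓; |DP| = 18.20 ✓; ∠DPQ = 85.20° ✓; |PQ| = 12.70 ✓; ∠PQB = 149.0° ✓; |QB| = 24.30 ✓; ∠QBC = 128.5° ✓; |BC| = 16.60 ✓; ∠BCH = 44.00° ✓; |CH| = 16.60 ✗.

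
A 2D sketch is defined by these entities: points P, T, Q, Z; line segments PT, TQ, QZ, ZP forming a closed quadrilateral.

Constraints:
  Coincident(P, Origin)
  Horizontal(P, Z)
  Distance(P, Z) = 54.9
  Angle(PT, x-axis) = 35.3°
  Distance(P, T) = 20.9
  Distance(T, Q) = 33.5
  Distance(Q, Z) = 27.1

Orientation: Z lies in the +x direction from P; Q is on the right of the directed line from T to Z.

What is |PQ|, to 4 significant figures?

37.78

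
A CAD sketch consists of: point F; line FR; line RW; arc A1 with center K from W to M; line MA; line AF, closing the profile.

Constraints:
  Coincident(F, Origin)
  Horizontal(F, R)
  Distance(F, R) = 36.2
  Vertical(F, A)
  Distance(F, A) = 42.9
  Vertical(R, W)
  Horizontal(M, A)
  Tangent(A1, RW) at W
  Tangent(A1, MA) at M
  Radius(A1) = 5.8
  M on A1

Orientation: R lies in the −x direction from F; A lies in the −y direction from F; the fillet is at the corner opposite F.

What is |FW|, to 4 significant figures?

51.83

The virtual corner opposite F is at (-36.20, -42.90). A1 meets RW tangentially, so KW is at right angles to RW and tangency of A1 to MA means the radius KM is perpendicular to MA, with radius 5.8, so the center K sits 5.8 in from both sides at K = (-30.40, -37.10). That places the tangent points at W = (-36.20, -37.10) on RW and M = (-30.40, -42.90) on MA. Then |FW| = |W − F| = 51.83.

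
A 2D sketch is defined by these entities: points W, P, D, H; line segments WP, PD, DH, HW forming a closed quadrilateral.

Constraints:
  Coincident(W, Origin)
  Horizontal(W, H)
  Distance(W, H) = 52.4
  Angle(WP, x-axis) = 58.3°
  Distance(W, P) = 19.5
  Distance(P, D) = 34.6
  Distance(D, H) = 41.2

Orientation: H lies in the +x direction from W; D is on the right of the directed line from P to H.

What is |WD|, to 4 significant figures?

23.28

W is at the origin; W and H share the same y with |WH| = 52.4 and H in +x, so H = (52.4, 0). WP runs at 58.3° with |WP| = 19.5, so P = (10.25, 16.59). D is determined by |PD| = 34.6 and |DH| = 41.2 together: it lies at the intersection of circle(P, 34.6) and circle(H, 41.2). With |PH| = 45.30, the foot of the radical line on PH is 17.13 from P and the perpendicular offset is √(34.6² − 17.13²) = 30.06. Taking the right-of-PH solution: D = (15.18, -17.66).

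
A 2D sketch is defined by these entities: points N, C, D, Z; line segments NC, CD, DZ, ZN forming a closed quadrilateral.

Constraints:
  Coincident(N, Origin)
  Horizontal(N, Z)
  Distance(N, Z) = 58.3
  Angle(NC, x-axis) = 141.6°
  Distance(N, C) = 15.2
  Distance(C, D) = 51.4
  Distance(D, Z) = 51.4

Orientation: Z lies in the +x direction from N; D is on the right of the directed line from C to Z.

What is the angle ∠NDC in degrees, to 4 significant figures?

6.382°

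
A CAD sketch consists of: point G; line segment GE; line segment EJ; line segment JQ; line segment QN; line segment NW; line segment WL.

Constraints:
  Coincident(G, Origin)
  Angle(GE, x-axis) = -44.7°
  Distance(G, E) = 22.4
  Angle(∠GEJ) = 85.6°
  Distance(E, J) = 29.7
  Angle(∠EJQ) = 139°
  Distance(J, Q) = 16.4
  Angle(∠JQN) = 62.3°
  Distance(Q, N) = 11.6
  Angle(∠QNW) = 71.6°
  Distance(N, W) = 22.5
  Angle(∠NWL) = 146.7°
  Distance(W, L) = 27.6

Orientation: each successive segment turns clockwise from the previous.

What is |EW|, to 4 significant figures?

31.05

G is at the origin; GE runs at -44.7° with length 22.4, so E = (15.92, -15.76). ∠GEJ = 85.6° gives EJ at -139.1° from the x-axis; with |EJ| = 29.7, J = (-6.527, -35.20). ∠EJQ = 139.0° gives JQ at 179.9° from the x-axis; with |JQ| = 16.4, Q = (-22.93, -35.17). ∠JQN = 62.3° gives QN at 62.20° from the x-axis; with |QN| = 11.6, N = (-17.52, -24.91). ∠QNW = 71.6° gives NW at -46.20° from the x-axis; with |NW| = 22.5, W = (-1.944, -41.15). Then |EW| = |W − E| = 31.05.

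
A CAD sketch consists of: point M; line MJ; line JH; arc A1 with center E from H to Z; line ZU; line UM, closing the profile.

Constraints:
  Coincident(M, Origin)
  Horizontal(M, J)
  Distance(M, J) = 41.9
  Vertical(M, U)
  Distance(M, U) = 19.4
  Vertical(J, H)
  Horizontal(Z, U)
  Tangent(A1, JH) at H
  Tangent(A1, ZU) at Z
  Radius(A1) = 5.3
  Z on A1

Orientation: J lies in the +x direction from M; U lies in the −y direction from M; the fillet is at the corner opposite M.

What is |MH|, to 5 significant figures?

44.209

The virtual corner opposite M is at (41.900, -19.400). Since A1 is tangent to JH there, EH ⟂ JH and since A1 is tangent to ZU there, EZ ⟂ ZU, with radius 5.3, so the center E sits 5.3 in from both sides at E = (36.600, -14.100). That places the tangent points at H = (41.900, -14.100) on JH and Z = (36.600, -19.400) on ZU. Then |MH| = |H − M| = 44.209.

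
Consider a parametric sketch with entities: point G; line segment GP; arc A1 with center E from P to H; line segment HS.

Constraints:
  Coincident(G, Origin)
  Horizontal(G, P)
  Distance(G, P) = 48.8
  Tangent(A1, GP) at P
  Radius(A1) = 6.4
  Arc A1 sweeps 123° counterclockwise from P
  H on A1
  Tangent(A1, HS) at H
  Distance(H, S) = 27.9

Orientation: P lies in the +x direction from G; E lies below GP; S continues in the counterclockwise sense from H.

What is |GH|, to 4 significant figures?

44.54

G is at the origin; G and P share the same y with |GP| = 48.8 and P on the +x side, so P = (48.80, 0.000). Tangency of A1 to GP means the radius EP is perpendicular to GP, so E = P + (0, -6.4) = (48.80, -6.400). On A1, P sits at bearing 90° from E; a 123° counterclockwise sweep puts H at bearing 213°, so H = E + 6.4·(cos 213°, sin 213°) = (43.43, -9.886). Then |GH| = |H − G| = 44.54.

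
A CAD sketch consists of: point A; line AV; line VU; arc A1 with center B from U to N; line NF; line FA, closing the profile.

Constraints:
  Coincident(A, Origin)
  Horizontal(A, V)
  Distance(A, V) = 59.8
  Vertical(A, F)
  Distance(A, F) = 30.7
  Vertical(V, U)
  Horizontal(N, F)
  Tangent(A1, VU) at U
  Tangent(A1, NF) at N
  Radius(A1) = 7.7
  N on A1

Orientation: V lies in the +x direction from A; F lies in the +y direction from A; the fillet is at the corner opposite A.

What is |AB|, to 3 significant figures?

57.0

A and F share the same x with |AF| = 30.7 and F on the +y side, so F = (0.00, 30.7). The virtual corner opposite A is at (59.8, 30.7). A1 meets VU tangentially, so BU is at right angles to VU and tangency of A1 to NF means the radius BN is perpendicular to NF, with radius 7.7, so the center B sits 7.7 in from both sides at B = (52.1, 23.0). Then |AB| = |B − A| = 57.0.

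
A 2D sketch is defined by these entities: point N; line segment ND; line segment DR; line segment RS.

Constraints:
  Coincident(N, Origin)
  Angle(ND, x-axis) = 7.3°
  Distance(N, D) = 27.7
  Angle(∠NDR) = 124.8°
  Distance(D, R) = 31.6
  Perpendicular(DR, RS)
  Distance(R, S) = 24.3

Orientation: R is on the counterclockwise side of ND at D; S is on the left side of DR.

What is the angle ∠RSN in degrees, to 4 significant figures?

88.12°

N is at the origin; ND runs at 7.3° with length 27.7, so D = 27.7·(cos 7.3°, sin 7.3°) = (27.48, 3.520). ∠NDR = 124.8°, so DR runs at 7.3° + (180° − 124.8°) = 62.50° from the x-axis; with |DR| = 31.6, R = D + 31.6·(cos 62.50°, sin 62.50°) = (42.07, 31.55). DR is perpendicular to RS; with |RS| = 24.3 on the left of DR, S = R + 24.3·(-0.8870, 0.4617) = (20.51, 42.77). Then cos ∠RSN = SR·SN / (|SR||SN|), giving 88.12°.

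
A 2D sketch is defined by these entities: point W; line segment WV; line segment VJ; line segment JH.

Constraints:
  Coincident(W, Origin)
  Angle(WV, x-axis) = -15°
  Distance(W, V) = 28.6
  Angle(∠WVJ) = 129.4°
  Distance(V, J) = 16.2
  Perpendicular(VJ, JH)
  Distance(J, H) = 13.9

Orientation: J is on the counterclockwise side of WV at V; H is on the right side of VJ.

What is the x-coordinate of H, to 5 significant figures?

48.889

W is at the origin; WV runs at -15.0° with length 28.6, so V = 28.6·(cos -15.0°, sin -15.0°) = (27.625, -7.4022). ∠WVJ = 129.4°, so VJ runs at -15.0° + (180° − 129.4°) = 35.600° from the x-axis; with |VJ| = 16.2, J = V + 16.2·(cos 35.600°, sin 35.600°) = (40.798, 2.0282). The perpendicularity gives JH at right angles to VJ; with |JH| = 13.9 on the right of VJ, H = J + 13.9·(0.58212, -0.81310) = (48.889, -9.2739). So H.x = 48.889.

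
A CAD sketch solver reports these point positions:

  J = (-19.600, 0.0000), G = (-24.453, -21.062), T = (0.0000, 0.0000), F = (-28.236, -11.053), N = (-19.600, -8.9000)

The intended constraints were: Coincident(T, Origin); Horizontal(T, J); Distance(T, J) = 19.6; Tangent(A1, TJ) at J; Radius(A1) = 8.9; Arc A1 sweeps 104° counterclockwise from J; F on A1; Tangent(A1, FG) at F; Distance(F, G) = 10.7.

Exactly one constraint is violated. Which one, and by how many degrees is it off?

Tangent(A1, FG) at F — off by 6.71°.

T = (0.00, 0.00) ✓; T.y = 0.00, J.y = 0.00 ✓; |TJ| = 19.60 ✓; ∠(NJ, JT) = 90.00° ✓; |NJ| = 8.900 ✓; bearing(N→F) − bearing(N→J) = 104.0° ✓; |NF| = 8.900 ✓; ∠(NF, FG) = 83.29° ✗; |FG| = 10.70 ✓.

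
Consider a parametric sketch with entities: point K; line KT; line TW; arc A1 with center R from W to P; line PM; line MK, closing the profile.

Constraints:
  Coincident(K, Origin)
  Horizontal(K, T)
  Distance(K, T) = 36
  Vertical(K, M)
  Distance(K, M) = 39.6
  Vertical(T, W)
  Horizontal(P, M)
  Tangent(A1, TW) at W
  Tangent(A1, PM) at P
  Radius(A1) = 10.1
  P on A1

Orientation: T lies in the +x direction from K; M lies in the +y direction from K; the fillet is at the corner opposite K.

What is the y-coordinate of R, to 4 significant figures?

29.50

K and M share the same x with |KM| = 39.6 and M on the +y side, so M = (0.000, 39.60). The virtual corner opposite K is at (36.00, 39.60). Tangency of A1 to TW means the radius RW is perpendicular to TW and A1 meets PM tangentially, so RP is at right angles to PM, with radius 10.1, so the center R sits 10.1 in from both sides at R = (25.90, 29.50). So R.y = 29.50.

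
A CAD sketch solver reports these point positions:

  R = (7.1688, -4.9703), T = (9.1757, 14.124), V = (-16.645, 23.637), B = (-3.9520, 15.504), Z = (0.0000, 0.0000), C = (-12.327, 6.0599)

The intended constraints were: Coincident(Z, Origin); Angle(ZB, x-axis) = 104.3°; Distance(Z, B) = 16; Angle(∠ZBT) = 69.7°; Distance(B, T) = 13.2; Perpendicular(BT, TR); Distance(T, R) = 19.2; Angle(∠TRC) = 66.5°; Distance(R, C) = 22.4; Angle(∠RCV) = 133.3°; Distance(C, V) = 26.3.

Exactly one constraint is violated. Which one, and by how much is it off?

Distance(C, V) = 26.3 — off by 8.20.

Z = (0.00, 0.00) ✓; ZB at 104.3° ✓; |ZB| = 16.00 ✓; ∠ZBT = 69.70° ✓; |BT| = 13.20 ✓; ∠(BT, TR) = 90.00° ✓; |TR| = 19.20 ✓; ∠TRC = 66.50° ✓; |RC| = 22.40 ✓; ∠RCV = 133.3° ✓; |CV| = 18.10 ✗.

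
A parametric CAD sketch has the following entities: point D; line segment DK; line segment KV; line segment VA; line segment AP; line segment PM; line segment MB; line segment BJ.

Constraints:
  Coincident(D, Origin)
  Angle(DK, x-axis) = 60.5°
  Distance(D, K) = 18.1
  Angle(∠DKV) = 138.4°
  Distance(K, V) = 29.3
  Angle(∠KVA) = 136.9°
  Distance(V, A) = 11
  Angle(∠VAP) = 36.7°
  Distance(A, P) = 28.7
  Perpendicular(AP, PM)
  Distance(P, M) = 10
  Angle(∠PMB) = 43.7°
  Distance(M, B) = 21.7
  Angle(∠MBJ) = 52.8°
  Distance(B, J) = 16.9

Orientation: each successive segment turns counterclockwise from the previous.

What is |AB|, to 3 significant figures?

14.8

D is at the origin; DK runs at 60.5° with length 18.1, so K = (8.91, 15.8). ∠DKV = 138.4° gives KV at 102° from the x-axis; with |KV| = 29.3, V = (2.77, 44.4). ∠KVA = 136.9° gives VA at 145° from the x-axis; with |VA| = 11.0, A = (-6.26, 50.7). ∠VAP = 36.7° gives AP at -71.5° from the x-axis; with |AP| = 28.7, P = (2.85, 23.5). AP ⟂ PM, so PM runs at 18.5°; with |PM| = 10.0, M = (12.3, 26.6). ∠PMB = 43.7° gives MB at 155° from the x-axis; with |MB| = 21.7, B = (-7.31, 35.9). Then |AB| = |B − A| = 14.8.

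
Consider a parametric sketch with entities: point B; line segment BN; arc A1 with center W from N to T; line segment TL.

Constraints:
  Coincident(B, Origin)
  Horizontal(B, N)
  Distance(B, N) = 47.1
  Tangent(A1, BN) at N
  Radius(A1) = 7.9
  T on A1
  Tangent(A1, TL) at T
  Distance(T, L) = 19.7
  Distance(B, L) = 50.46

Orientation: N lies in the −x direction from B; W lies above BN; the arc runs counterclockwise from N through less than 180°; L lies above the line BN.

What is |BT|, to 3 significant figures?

40.3

Checks: ∠(WN, NB) = 90.00° ✓; |WT| = 7.900 ✓; ∠(WT, TL) = 90.00° ✓; |TL| = 19.70 ✓; |BL| = 50.46 ✓.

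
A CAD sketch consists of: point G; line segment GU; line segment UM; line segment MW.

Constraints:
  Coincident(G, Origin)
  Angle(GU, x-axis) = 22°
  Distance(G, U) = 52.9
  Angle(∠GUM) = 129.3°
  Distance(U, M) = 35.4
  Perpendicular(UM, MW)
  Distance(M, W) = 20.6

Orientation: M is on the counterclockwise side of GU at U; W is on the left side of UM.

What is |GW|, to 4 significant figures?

71.84

∠GUM = 129.3°, so UM runs at 22.0° + (180° − 129.3°) = 72.70° from the x-axis; with |UM| = 35.4, M = U + 35.4·(cos 72.70°, sin 72.70°) = (59.58, 53.62). UM ⟂ MW; with |MW| = 20.6 on the left of UM, W = M + 20.6·(-0.9548, 0.2974) = (39.91, 59.74). Then |GW| = |W − G| = 71.84.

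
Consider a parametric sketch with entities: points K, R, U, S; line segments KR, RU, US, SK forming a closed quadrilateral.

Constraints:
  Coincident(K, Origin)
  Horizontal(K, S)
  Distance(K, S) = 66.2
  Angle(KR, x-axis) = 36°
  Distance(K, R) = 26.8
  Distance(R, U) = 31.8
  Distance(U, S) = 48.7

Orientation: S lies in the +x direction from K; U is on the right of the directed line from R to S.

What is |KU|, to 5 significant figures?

25.783

K is at the origin; K and S share the same y with |KS| = 66.2 and S in +x, so S = (66.2, 0). KR runs at 36.0° with |KR| = 26.8, so R = (21.682, 15.753). U is determined by |RU| = 31.8 and |US| = 48.7 together: it lies at the intersection of circle(R, 31.8) and circle(S, 48.7). With |RS| = 47.223, the foot of the radical line on RS is 9.2071 from R and the perpendicular offset is √(31.8² − 9.2071²) = 30.438. Taking the right-of-RS solution: U = (20.208, -16.013).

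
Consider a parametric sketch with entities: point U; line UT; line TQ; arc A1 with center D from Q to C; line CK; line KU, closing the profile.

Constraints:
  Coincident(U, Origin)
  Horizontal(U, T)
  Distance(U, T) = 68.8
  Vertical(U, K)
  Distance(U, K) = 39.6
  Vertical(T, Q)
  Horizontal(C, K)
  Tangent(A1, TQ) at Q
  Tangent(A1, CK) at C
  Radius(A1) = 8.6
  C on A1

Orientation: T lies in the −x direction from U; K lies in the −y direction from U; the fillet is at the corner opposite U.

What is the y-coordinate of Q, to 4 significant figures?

-31.00

U is at the origin; U and T share the same y with |UT| = 68.8 and T on the −x side, so T = (-68.80, 0.000). U and K share the same x with |UK| = 39.6 and K on the −y side, so K = (0.000, -39.60). The virtual corner opposite U is at (-68.80, -39.60). A1 meets TQ tangentially, so DQ is at right angles to TQ and A1 meets CK tangentially, so DC is at right angles to CK, with radius 8.6, so the center D sits 8.6 in from both sides at D = (-60.20, -31.00). That places the tangent points at Q = (-68.80, -31.00) on TQ and C = (-60.20, -39.60) on CK. So Q.y = -31.00.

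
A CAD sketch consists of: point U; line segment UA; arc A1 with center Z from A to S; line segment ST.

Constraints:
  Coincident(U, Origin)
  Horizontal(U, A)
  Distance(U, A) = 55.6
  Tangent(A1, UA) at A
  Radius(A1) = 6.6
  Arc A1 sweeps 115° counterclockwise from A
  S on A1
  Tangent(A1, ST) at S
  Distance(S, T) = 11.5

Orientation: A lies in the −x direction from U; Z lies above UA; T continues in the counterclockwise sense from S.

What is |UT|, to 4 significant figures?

57.97

U is at the origin; U and A share the same y with |UA| = 55.6 and A on the −x side, so A = (-55.60, 0.000). The tangent condition forces ZA to be normal to UA, so Z = A + (0, 6.6) = (-55.60, 6.600). On A1, A sits at bearing -90° from Z; a 115° counterclockwise sweep puts S at bearing 25°, so S = Z + 6.6·(cos 25°, sin 25°) = (-49.62, 9.389). Since A1 is tangent to ST there, ZS ⟂ ST, so ST runs along (−sin 25°, cos 25°); with |ST| = 11.5, T = (-54.48, 19.81). Then |UT| = |T − U| = 57.97.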